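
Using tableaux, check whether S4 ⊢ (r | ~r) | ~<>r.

Yes, valid

Tableau for the negation ~((r | ~r) | ~<>r):
1. ~((r | ~r) | ~<>r), 0
2. ~(r | ~r), 0
3. <>r, 0
4. ~r, 0
5. r, 0
Accessibility: 0R0
Branch closes: r and ~r both at 0.
All branches of the negation close; one closing branch shown above.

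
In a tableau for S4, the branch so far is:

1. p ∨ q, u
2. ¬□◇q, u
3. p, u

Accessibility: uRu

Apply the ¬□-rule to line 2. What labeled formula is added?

a fresh world v with uRv, and ¬◇q at v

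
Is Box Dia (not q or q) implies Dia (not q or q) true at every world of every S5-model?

Valid in S5

Tableau for the negation not (Box Dia (not q or q) implies Dia (not q or q)):
1. not (Box Dia (not q or q) implies Dia (not q or q)), 0
2. Box Dia (not q or q), 0
3. not Dia (not q or q), 0
4. Dia (not q or q), 0
5. not (not q or q), 0
6. q, 0
7. not q, 0
Accessibility: 0R0
Branch closes: q and not q both at 0.
All branches of the negation close; one closing branch shown above.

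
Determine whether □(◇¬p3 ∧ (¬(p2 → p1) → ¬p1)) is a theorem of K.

Tableau for the negation ¬□(◇¬p3 ∧ (¬(p2 → p1) → ¬p1)):
1. ¬□(◇¬p3 ∧ (¬(p2 → p1) → ¬p1)), w0
2. ¬(◇¬p3 ∧ (¬(p2 → p1) → ¬p1)), w1
3. ¬◇¬p3, w1
Accessibility: w0Rw1
The negation has an open branch (countermodel exists).

Not valid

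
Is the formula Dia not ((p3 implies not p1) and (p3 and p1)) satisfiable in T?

Satisfiable

1. Dia not ((p3 implies not p1) and (p3 and p1)), w0
2. not ((p3 implies not p1) and (p3 and p1)), w1
3. not (p3 and p1), w1
4. not p1, w1
Accessibility: w0Rw0, w0Rw1, w1Rw1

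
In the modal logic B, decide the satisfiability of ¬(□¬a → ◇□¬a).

Unsatisfiable (every branch closes)

1. ¬(□¬a → ◇□¬a), u
2. □¬a, u
3. ¬◇□¬a, u
4. ¬a, u
5. ¬□¬a, u
6. a, v
7. ¬a, v
Accessibility: uRu, uRv, vRu, vRv
Branch closes: a and ¬a both at v.
(One branch shown.) All branches close.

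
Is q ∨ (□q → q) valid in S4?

Valid

Tableau for the negation ¬(q ∨ (□q → q)):
1. ¬(q ∨ (□q → q)), w0
2. ¬q, w0   [¬∨-rule on 1]
3. ¬(□q → q), w0   [¬∨-rule on 1]
4. □q, w0   [¬→-rule on 3]
5. q, w0   [□-rule on 4 via w0Rw0]
Accessibility: w0Rw0
Branch closes: q and ¬q both at w0.
All branches of the negation close; one closing branch shown above.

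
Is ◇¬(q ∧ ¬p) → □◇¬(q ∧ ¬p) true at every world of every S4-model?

No, not valid

Tableau for the negation ¬(◇¬(q ∧ ¬p) → □◇¬(q ∧ ¬p)):
1. ¬(◇¬(q ∧ ¬p) → □◇¬(q ∧ ¬p)), u
2. ◇¬(q ∧ ¬p), u   [¬→-rule on 1]
3. ¬□◇¬(q ∧ ¬p), u   [¬→-rule on 1]
4. ¬(q ∧ ¬p), v   [◇-rule on 2: fresh world v, uRv]
5. p, v   [¬∧-rule on 4 (branches; this branch)]
6. ¬◇¬(q ∧ ¬p), w   [¬□-rule on 3: fresh world w, uRw]
7. q ∧ ¬p, w   [¬◇-rule on 6 via wRw]
8. q, w   [∧-rule on 7]
9. ¬p, w   [∧-rule on 7]
Accessibility: uRu, uRv, uRw, vRv, wRw
The negation has an open branch (countermodel exists).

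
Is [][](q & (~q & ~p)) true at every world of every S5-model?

No, not valid

Tableau for the negation ~[][](q & (~q & ~p)):
1. ~[][](q & (~q & ~p)), u
2. ~[](q & (~q & ~p)), v
3. ~(q & (~q & ~p)), w
4. ~(~q & ~p), w
5. p, w
Accessibility: uRu, uRv, uRw, vRu, vRv, vRw, wRu, wRv, wRw
The negation has an open branch (countermodel exists).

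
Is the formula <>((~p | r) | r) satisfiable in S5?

1. <>((~p | r) | r), w0
2. (~p | r) | r, w1   [<>-rule on 1: fresh world w1, w0Rw1]
3. r, w1   [|-rule on 2 (branches; this branch)]
Accessibility: w0Rw0, w0Rw1, w1Rw0, w1Rw1

Satisfiable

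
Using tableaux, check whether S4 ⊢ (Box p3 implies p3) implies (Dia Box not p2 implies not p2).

Tableau for the negation not ((Box p3 implies p3) implies (Dia Box not p2 implies not p2)):
1. not ((Box p3 implies p3) implies (Dia Box not p2 implies not p2)), u
2. Box p3 implies p3, u
3. not (Dia Box not p2 implies not p2), u
4. Dia Box not p2, u
5. p2, u
6. p3, u
7. Box not p2, v
8. not p2, v
Accessibility: uRu, uRv, vRv
The negation has an open branch (countermodel exists).

No, not valid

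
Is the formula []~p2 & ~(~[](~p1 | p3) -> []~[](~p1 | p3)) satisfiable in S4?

1. []~p2 & ~(~[](~p1 | p3) -> []~[](~p1 | p3)), w0
2. []~p2, w0
3. ~(~[](~p1 | p3) -> []~[](~p1 | p3)), w0
4. ~[](~p1 | p3), w0
5. ~[]~[](~p1 | p3), w0
6. ~p2, w0
7. ~(~p1 | p3), w1
8. p1, w1
9. ~p3, w1
10. ~p2, w1
11. [](~p1 | p3), w2
12. ~p2, w2
13. ~p1 | p3, w2
14. p3, w2
Accessibility: w0Rw0, w0Rw1, w0Rw2, w1Rw1, w2Rw2

Satisfiable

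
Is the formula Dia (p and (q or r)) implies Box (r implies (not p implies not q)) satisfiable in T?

1. Dia (p and (q or r)) implies Box (r implies (not p implies not q)), u
2. Box (r implies (not p implies not q)), u   [implies-rule on 1 (branches; this branch)]
3. r implies (not p implies not q), u   [Box-rule on 2 via uRu]
4. not p implies not q, u   [implies-rule on 3 (branches; this branch)]
5. not q, u   [implies-rule on 4 (branches; this branch)]
Accessibility: uRu

Satisfiable (open branch found)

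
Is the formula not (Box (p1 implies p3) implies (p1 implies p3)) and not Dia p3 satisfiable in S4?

1. not (Box (p1 implies p3) implies (p1 implies p3)) and not Dia p3, w0
2. not (Box (p1 implies p3) implies (p1 implies p3)), w0
3. not Dia p3, w0
4. Box (p1 implies p3), w0
5. not (p1 implies p3), w0
6. p1, w0
7. not p3, w0
8. p1 implies p3, w0
9. p3, w0
Accessibility: w0Rw0
Branch closes: p3 and not p3 both at w0.
Every branch closes; the branch above is one of them.

Unsatisfiable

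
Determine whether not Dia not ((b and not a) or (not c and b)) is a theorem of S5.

Tableau for the negation Dia not ((b and not a) or (not c and b)):
1. Dia not ((b and not a) or (not c and b)), w0
2. not ((b and not a) or (not c and b)), w1
3. not (b and not a), w1
4. not (not c and b), w1
5. a, w1
6. not b, w1
Accessibility: w0Rw0, w0Rw1, w1Rw0, w1Rw1
The negation has an open branch (countermodel exists).

Not valid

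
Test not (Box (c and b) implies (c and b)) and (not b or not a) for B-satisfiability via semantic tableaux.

Unsatisfiable (every branch closes)

1. not (Box (c and b) implies (c and b)) and (not b or not a), u
2. not (Box (c and b) implies (c and b)), u
3. not b or not a, u
4. Box (c and b), u
5. not (c and b), u
6. c and b, u
7. c, u
8. b, u
9. not a, u
10. not b, u
Accessibility: uRu
Branch closes: b and not b both at u.
All branches of the tableau close; one closing branch shown above.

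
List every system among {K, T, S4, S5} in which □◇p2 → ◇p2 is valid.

T, S4, S5

K-tableau for the negation ¬(□◇p2 → ◇p2):
1. ¬(□◇p2 → ◇p2), 0
2. □◇p2, 0   [¬→-rule on 1]
3. ¬◇p2, 0   [¬→-rule on 1]
Complete open branch: countermodel on a K-frame, so not valid in K.
T-tableau for the negation ¬(□◇p2 → ◇p2):
1. ¬(□◇p2 → ◇p2), 0
2. □◇p2, 0   [¬→-rule on 1]
3. ¬◇p2, 0   [¬→-rule on 1]
4. ◇p2, 0   [□-rule on 2 via 0R0]
5. ¬p2, 0   [¬◇-rule on 3 via 0R0]
6. p2, 1   [◇-rule on 4: fresh world 1, 0R1]
7. ◇p2, 1   [□-rule on 2 via 0R1]
8. ¬p2, 1   [¬◇-rule on 3 via 0R1]
Accessibility: 0R0, 0R1, 1R1
Branch closes: p2 and ¬p2 both at 1.
Every branch closes (one shown): valid in T, hence also in S4, S5 (every theorem of T is a theorem of S4 and S5).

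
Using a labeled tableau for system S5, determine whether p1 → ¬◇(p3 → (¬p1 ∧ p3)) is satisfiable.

Satisfiable

1. p1 → ¬◇(p3 → (¬p1 ∧ p3)), 0
2. ¬◇(p3 → (¬p1 ∧ p3)), 0
3. ¬(p3 → (¬p1 ∧ p3)), 0
4. p3, 0
5. ¬(¬p1 ∧ p3), 0
6. p1, 0
Accessibility: 0R0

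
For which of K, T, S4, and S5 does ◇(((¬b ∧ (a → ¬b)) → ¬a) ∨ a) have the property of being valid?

T, S4, S5

K-tableau for the negation ¬◇(((¬b ∧ (a → ¬b)) → ¬a) ∨ a):
1. ¬◇(((¬b ∧ (a → ¬b)) → ¬a) ∨ a), 0
Complete open branch: countermodel on a K-frame, so not valid in K.
T-tableau for the negation ¬◇(((¬b ∧ (a → ¬b)) → ¬a) ∨ a):
1. ¬◇(((¬b ∧ (a → ¬b)) → ¬a) ∨ a), 0
2. ¬(((¬b ∧ (a → ¬b)) → ¬a) ∨ a), 0   [¬◇-rule on 1 via 0R0]
3. ¬((¬b ∧ (a → ¬b)) → ¬a), 0   [¬∨-rule on 2]
4. ¬a, 0   [¬∨-rule on 2]
5. ¬b ∧ (a → ¬b), 0   [¬→-rule on 3]
6. a, 0   [¬→-rule on 3]
Accessibility: 0R0
Branch closes: a and ¬a both at 0.
Every branch closes (one shown): valid in T, hence also in S4, S5 (every theorem of T is a theorem of S4 and S5).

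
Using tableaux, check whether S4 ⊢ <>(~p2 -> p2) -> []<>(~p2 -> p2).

No, not valid

Tableau for the negation ~(<>(~p2 -> p2) -> []<>(~p2 -> p2)):
1. ~(<>(~p2 -> p2) -> []<>(~p2 -> p2)), u
2. <>(~p2 -> p2), u   [~->-rule on 1]
3. ~[]<>(~p2 -> p2), u   [~->-rule on 1]
4. ~p2 -> p2, v   [<>-rule on 2: fresh world v, uRv]
5. p2, v   [->-rule on 4 (branches; this branch)]
6. ~<>(~p2 -> p2), w   [~[]-rule on 3: fresh world w, uRw]
7. ~(~p2 -> p2), w   [~<>-rule on 6 via wRw]
8. ~p2, w   [~->-rule on 7]
Accessibility: uRu, uRv, uRw, vRv, wRw
The negation has an open branch (countermodel exists).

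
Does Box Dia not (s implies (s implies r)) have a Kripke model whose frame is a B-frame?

1. Box Dia not (s implies (s implies r)), 0
2. Dia not (s implies (s implies r)), 0
3. not (s implies (s implies r)), 1
4. s, 1
5. not (s implies r), 1
6. not r, 1
7. Dia not (s implies (s implies r)), 1
8. not (s implies (s implies r)), 2
9. s, 2
10. not (s implies r), 2
11. not r, 2
Accessibility: 0R0, 0R1, 1R0, 1R1, 1R2, 2R1, 2R2

Yes, satisfiable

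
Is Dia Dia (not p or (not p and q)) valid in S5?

Tableau for the negation not Dia Dia (not p or (not p and q)):
1. not Dia Dia (not p or (not p and q)), u
2. not Dia (not p or (not p and q)), u
3. not (not p or (not p and q)), u
4. p, u
5. not (not p and q), u
6. not q, u
Accessibility: uRu
The negation has an open branch (countermodel exists).

Not valid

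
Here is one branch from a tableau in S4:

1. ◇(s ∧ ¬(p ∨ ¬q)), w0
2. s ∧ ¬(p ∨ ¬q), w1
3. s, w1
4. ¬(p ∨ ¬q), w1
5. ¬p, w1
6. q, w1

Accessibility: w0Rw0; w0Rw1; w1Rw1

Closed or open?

Not closed

No world carries both an atom and its negation.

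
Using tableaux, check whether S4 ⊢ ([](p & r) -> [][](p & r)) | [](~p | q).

Valid in S4

Tableau for the negation ~(([](p & r) -> [][](p & r)) | [](~p | q)):
1. ~(([](p & r) -> [][](p & r)) | [](~p | q)), w0
2. ~([](p & r) -> [][](p & r)), w0   [~|-rule on 1]
3. ~[](~p | q), w0   [~|-rule on 1]
4. [](p & r), w0   [~->-rule on 2]
5. ~[][](p & r), w0   [~->-rule on 2]
6. p & r, w0   [[]-rule on 4 via w0Rw0]
7. p, w0   [&-rule on 6]
8. r, w0   [&-rule on 6]
9. ~(~p | q), w1   [~[]-rule on 3: fresh world w1, w0Rw1]
10. p, w1   [~|-rule on 9]
11. ~q, w1   [~|-rule on 9]
12. p & r, w1   [[]-rule on 4 via w0Rw1]
13. r, w1   [&-rule on 12]
14. ~[](p & r), w2   [~[]-rule on 5: fresh world w2, w0Rw2]
15. p & r, w2   [[]-rule on 4 via w0Rw2]
16. p, w2   [&-rule on 15]
17. r, w2   [&-rule on 15]
18. ~(p & r), w3   [~[]-rule on 14: fresh world w3, w2Rw3]
19. p & r, w3   [[]-rule on 4 via w0Rw3]
20. p, w3   [&-rule on 19]
21. r, w3   [&-rule on 19]
22. ~r, w3   [~&-rule on 18 (branches; this branch)]
Accessibility: w0Rw0, w0Rw1, w0Rw2, w0Rw3, w1Rw1, w2Rw2, w2Rw3, w3Rw3
Branch closes: r and ~r both at w3.
All branches of the negation close; one closing branch shown above.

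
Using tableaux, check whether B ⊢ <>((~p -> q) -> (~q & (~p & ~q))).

Tableau for the negation ~<>((~p -> q) -> (~q & (~p & ~q))):
1. ~<>((~p -> q) -> (~q & (~p & ~q))), u
2. ~((~p -> q) -> (~q & (~p & ~q))), u   [~<>-rule on 1 via uRu]
3. ~p -> q, u   [~->-rule on 2]
4. ~(~q & (~p & ~q)), u   [~->-rule on 2]
5. q, u   [->-rule on 3 (branches; this branch)]
6. ~(~p & ~q), u   [~&-rule on 4 (branches; this branch)]
Accessibility: uRu
The negation has an open branch (countermodel exists).

Invalid (countermodel exists)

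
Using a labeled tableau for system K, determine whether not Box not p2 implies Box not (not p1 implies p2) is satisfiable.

1. not Box not p2 implies Box not (not p1 implies p2), 0
2. Box not (not p1 implies p2), 0

Satisfiable (open branch found)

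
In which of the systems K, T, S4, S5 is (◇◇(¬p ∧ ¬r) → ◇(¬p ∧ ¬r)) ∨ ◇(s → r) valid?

S4, S5

T-tableau for the negation ¬((◇◇(¬p ∧ ¬r) → ◇(¬p ∧ ¬r)) ∨ ◇(s → r)):
1. ¬((◇◇(¬p ∧ ¬r) → ◇(¬p ∧ ¬r)) ∨ ◇(s → r)), 0
2. ¬(◇◇(¬p ∧ ¬r) → ◇(¬p ∧ ¬r)), 0
3. ¬◇(s → r), 0
4. ◇◇(¬p ∧ ¬r), 0
5. ¬◇(¬p ∧ ¬r), 0
6. ¬(s → r), 0
7. s, 0
8. ¬r, 0
9. ¬(¬p ∧ ¬r), 0
10. p, 0
11. ◇(¬p ∧ ¬r), 1
12. ¬(s → r), 1
13. s, 1
14. ¬r, 1
15. ¬(¬p ∧ ¬r), 1
16. p, 1
17. ¬p ∧ ¬r, 2
18. ¬p, 2
19. ¬r, 2
Accessibility: 0R0, 0R1, 1R1, 1R2, 2R2
Complete open branch: countermodel on a T-frame, so not valid in T, nor in K (the same frame is also a K-frame).
S4-tableau for the negation ¬((◇◇(¬p ∧ ¬r) → ◇(¬p ∧ ¬r)) ∨ ◇(s → r)):
1. ¬((◇◇(¬p ∧ ¬r) → ◇(¬p ∧ ¬r)) ∨ ◇(s → r)), 0
2. ¬(◇◇(¬p ∧ ¬r) → ◇(¬p ∧ ¬r)), 0
3. ¬◇(s → r), 0
4. ◇◇(¬p ∧ ¬r), 0
5. ¬◇(¬p ∧ ¬r), 0
6. ¬(s → r), 0
7. s, 0
8. ¬r, 0
9. ¬(¬p ∧ ¬r), 0
10. p, 0
11. ◇(¬p ∧ ¬r), 1
12. ¬(s → r), 1
13. s, 1
14. ¬r, 1
15. ¬(¬p ∧ ¬r), 1
16. p, 1
17. ¬p ∧ ¬r, 2
18. ¬p, 2
19. ¬r, 2
20. ¬(s → r), 2
21. s, 2
22. ¬(¬p ∧ ¬r), 2
23. r, 2
Accessibility: 0R0, 0R1, 0R2, 1R1, 1R2, 2R2
Branch closes: r and ¬r both at 2.
Every branch closes (one shown): valid in S4, hence also in S5 (every theorem of S4 is a theorem of S5).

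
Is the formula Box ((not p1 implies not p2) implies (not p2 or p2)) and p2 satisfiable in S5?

1. Box ((not p1 implies not p2) implies (not p2 or p2)) and p2, u
2. Box ((not p1 implies not p2) implies (not p2 or p2)), u
3. p2, u
4. (not p1 implies not p2) implies (not p2 or p2), u
5. not p2 or p2, u
Accessibility: uRu

Satisfiable (open branch found)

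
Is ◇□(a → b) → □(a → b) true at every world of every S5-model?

Yes, valid

Tableau for the negation ¬(◇□(a → b) → □(a → b)):
1. ¬(◇□(a → b) → □(a → b)), w0
2. ◇□(a → b), w0   [¬→-rule on 1]
3. ¬□(a → b), w0   [¬→-rule on 1]
4. □(a → b), w1   [◇-rule on 2: fresh world w1, w0Rw1]
5. a → b, w0   [□-rule on 4 via w1Rw0]
6. a → b, w1   [□-rule on 4 via w1Rw1]
7. b, w0   [→-rule on 5 (branches; this branch)]
8. b, w1   [→-rule on 6 (branches; this branch)]
9. ¬(a → b), w2   [¬□-rule on 3: fresh world w2, w0Rw2]
10. a, w2   [¬→-rule on 9]
11. ¬b, w2   [¬→-rule on 9]
12. a → b, w2   [□-rule on 4 via w1Rw2]
13. b, w2   [→-rule on 12 (branches; this branch)]
Accessibility: w0Rw0, w0Rw1, w0Rw2, w1Rw0, w1Rw1, w1Rw2, w2Rw0, w2Rw1, w2Rw2
Branch closes: b and ¬b both at w2.
Every branch of the negation's tableau closes; the branch above is one of them.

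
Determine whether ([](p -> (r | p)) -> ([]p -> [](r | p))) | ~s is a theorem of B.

Tableau for the negation ~(([](p -> (r | p)) -> ([]p -> [](r | p))) | ~s):
1. ~(([](p -> (r | p)) -> ([]p -> [](r | p))) | ~s), u
2. ~([](p -> (r | p)) -> ([]p -> [](r | p))), u   [~|-rule on 1]
3. s, u   [~|-rule on 1]
4. [](p -> (r | p)), u   [~->-rule on 2]
5. ~([]p -> [](r | p)), u   [~->-rule on 2]
6. []p, u   [~->-rule on 5]
7. ~[](r | p), u   [~->-rule on 5]
8. p -> (r | p), u   [[]-rule on 4 via uRu]
9. p, u   [[]-rule on 6 via uRu]
10. r | p, u   [->-rule on 8 (branches; this branch)]
11. ~(r | p), v   [~[]-rule on 7: fresh world v, uRv]
12. ~r, v   [~|-rule on 11]
13. ~p, v   [~|-rule on 11]
14. p -> (r | p), v   [[]-rule on 4 via uRv]
15. p, v   [[]-rule on 6 via uRv]
Accessibility: uRu, uRv, vRu, vRv
Branch closes: p and ~p both at v.
All branches of the negation close; one closing branch shown above.

Valid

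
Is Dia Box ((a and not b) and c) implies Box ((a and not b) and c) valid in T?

Tableau for the negation not (Dia Box ((a and not b) and c) implies Box ((a and not b) and c)):
1. not (Dia Box ((a and not b) and c) implies Box ((a and not b) and c)), w0
2. Dia Box ((a and not b) and c), w0
3. not Box ((a and not b) and c), w0
4. Box ((a and not b) and c), w1
5. (a and not b) and c, w1
6. a and not b, w1
7. c, w1
8. a, w1
9. not b, w1
10. not ((a and not b) and c), w2
11. not c, w2
Accessibility: w0Rw0, w0Rw1, w0Rw2, w1Rw1, w2Rw2
The negation has an open branch (countermodel exists).

Not valid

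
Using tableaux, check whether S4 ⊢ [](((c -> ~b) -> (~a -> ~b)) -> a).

No, not valid

Tableau for the negation ~[](((c -> ~b) -> (~a -> ~b)) -> a):
1. ~[](((c -> ~b) -> (~a -> ~b)) -> a), 0
2. ~(((c -> ~b) -> (~a -> ~b)) -> a), 1
3. (c -> ~b) -> (~a -> ~b), 1
4. ~a, 1
5. ~a -> ~b, 1
6. ~b, 1
Accessibility: 0R0, 0R1, 1R1
The negation has an open branch (countermodel exists).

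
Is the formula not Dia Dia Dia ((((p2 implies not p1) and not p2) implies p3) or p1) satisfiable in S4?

1. not Dia Dia Dia ((((p2 implies not p1) and not p2) implies p3) or p1), 0
2. not Dia Dia ((((p2 implies not p1) and not p2) implies p3) or p1), 0   [neg-Dia-rule on 1 via 0R0]
3. not Dia ((((p2 implies not p1) and not p2) implies p3) or p1), 0   [neg-Dia-rule on 2 via 0R0]
4. not ((((p2 implies not p1) and not p2) implies p3) or p1), 0   [neg-Dia-rule on 3 via 0R0]
5. not (((p2 implies not p1) and not p2) implies p3), 0   [neg-or-rule on 4]
6. not p1, 0   [neg-or-rule on 4]
7. (p2 implies not p1) and not p2, 0   [neg-implies-rule on 5]
8. not p3, 0   [neg-implies-rule on 5]
9. p2 implies not p1, 0   [and-rule on 7]
10. not p2, 0   [and-rule on 7]
Accessibility: 0R0

Yes, satisfiable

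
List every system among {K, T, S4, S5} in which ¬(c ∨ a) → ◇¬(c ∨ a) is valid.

T, S4, S5

T-tableau for the negation ¬(¬(c ∨ a) → ◇¬(c ∨ a)):
1. ¬(¬(c ∨ a) → ◇¬(c ∨ a)), u
2. ¬(c ∨ a), u
3. ¬◇¬(c ∨ a), u
4. ¬c, u
5. ¬a, u
6. c ∨ a, u
7. a, u
Accessibility: uRu
Branch closes: a and ¬a both at u.
Every branch closes (one shown): valid in T, hence also in S4, S5 (every theorem of T is a theorem of S4 and S5).
K-tableau for the negation ¬(¬(c ∨ a) → ◇¬(c ∨ a)):
1. ¬(¬(c ∨ a) → ◇¬(c ∨ a)), u
2. ¬(c ∨ a), u
3. ¬◇¬(c ∨ a), u
4. ¬c, u
5. ¬a, u
Complete open branch: countermodel on a K-frame, so not valid in K.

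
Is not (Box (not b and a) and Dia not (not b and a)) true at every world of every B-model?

Valid in B

Tableau for the negation Box (not b and a) and Dia not (not b and a):
1. Box (not b and a) and Dia not (not b and a), 0
2. Box (not b and a), 0
3. Dia not (not b and a), 0
4. not b and a, 0
5. not b, 0
6. a, 0
7. not (not b and a), 1
8. not b and a, 1
9. not b, 1
10. a, 1
11. not a, 1
Accessibility: 0R0, 0R1, 1R0, 1R1
Branch closes: a and not a both at 1.
All branches of the negation close; one closing branch shown above.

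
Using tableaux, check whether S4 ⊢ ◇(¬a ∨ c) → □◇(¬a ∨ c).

Not valid

Tableau for the negation ¬(◇(¬a ∨ c) → □◇(¬a ∨ c)):
1. ¬(◇(¬a ∨ c) → □◇(¬a ∨ c)), 0
2. ◇(¬a ∨ c), 0
3. ¬□◇(¬a ∨ c), 0
4. ¬a ∨ c, 1
5. c, 1
6. ¬◇(¬a ∨ c), 2
7. ¬(¬a ∨ c), 2
8. a, 2
9. ¬c, 2
Accessibility: 0R0, 0R1, 0R2, 1R1, 2R2
The negation has an open branch (countermodel exists).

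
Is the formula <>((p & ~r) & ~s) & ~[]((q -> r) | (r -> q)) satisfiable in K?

1. <>((p & ~r) & ~s) & ~[]((q -> r) | (r -> q)), w0
2. <>((p & ~r) & ~s), w0   [&-rule on 1]
3. ~[]((q -> r) | (r -> q)), w0   [&-rule on 1]
4. (p & ~r) & ~s, w1   [<>-rule on 2: fresh world w1, w0Rw1]
5. p & ~r, w1   [&-rule on 4]
6. ~s, w1   [&-rule on 4]
7. p, w1   [&-rule on 5]
8. ~r, w1   [&-rule on 5]
9. ~((q -> r) | (r -> q)), w2   [~[]-rule on 3: fresh world w2, w0Rw2]
10. ~(q -> r), w2   [~|-rule on 9]
11. ~(r -> q), w2   [~|-rule on 9]
12. q, w2   [~->-rule on 10]
13. ~r, w2   [~->-rule on 10]
14. r, w2   [~->-rule on 11]
15. ~q, w2   [~->-rule on 11]
Accessibility: w0Rw1, w0Rw2
Branch closes: r and ~r both at w2.
(One branch shown.) All branches close.

Unsatisfiable (every branch closes)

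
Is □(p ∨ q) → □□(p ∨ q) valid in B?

Invalid (countermodel exists)

Tableau for the negation ¬(□(p ∨ q) → □□(p ∨ q)):
1. ¬(□(p ∨ q) → □□(p ∨ q)), 0
2. □(p ∨ q), 0   [¬→-rule on 1]
3. ¬□□(p ∨ q), 0   [¬→-rule on 1]
4. p ∨ q, 0   [□-rule on 2 via 0R0]
5. q, 0   [∨-rule on 4 (branches; this branch)]
6. ¬□(p ∨ q), 1   [¬□-rule on 3: fresh world 1, 0R1]
7. p ∨ q, 1   [□-rule on 2 via 0R1]
8. q, 1   [∨-rule on 7 (branches; this branch)]
9. ¬(p ∨ q), 2   [¬□-rule on 6: fresh world 2, 1R2]
10. ¬p, 2   [¬∨-rule on 9]
11. ¬q, 2   [¬∨-rule on 9]
Accessibility: 0R0, 0R1, 1R0, 1R1, 1R2, 2R1, 2R2
The negation has an open branch (countermodel exists).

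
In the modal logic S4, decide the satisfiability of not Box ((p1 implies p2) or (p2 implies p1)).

No, unsatisfiable

1. not Box ((p1 implies p2) or (p2 implies p1)), w0
2. not ((p1 implies p2) or (p2 implies p1)), w1
3. not (p1 implies p2), w1
4. not (p2 implies p1), w1
5. p1, w1
6. not p2, w1
7. p2, w1
8. not p1, w1
Accessibility: w0Rw0, w0Rw1, w1Rw1
Branch closes: p2 and not p2 both at w1.
(One branch shown.) All branches close.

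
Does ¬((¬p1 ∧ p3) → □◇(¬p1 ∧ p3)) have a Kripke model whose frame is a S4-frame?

1. ¬((¬p1 ∧ p3) → □◇(¬p1 ∧ p3)), 0
2. ¬p1 ∧ p3, 0   [¬→-rule on 1]
3. ¬□◇(¬p1 ∧ p3), 0   [¬→-rule on 1]
4. ¬p1, 0   [∧-rule on 2]
5. p3, 0   [∧-rule on 2]
6. ¬◇(¬p1 ∧ p3), 1   [¬□-rule on 3: fresh world 1, 0R1]
7. ¬(¬p1 ∧ p3), 1   [¬◇-rule on 6 via 1R1]
8. ¬p3, 1   [¬∧-rule on 7 (branches; this branch)]
Accessibility: 0R0, 0R1, 1R1

Yes, satisfiable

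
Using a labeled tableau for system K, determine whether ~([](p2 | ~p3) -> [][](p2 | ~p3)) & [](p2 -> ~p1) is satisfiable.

Yes, satisfiable

1. ~([](p2 | ~p3) -> [][](p2 | ~p3)) & [](p2 -> ~p1), 0
2. ~([](p2 | ~p3) -> [][](p2 | ~p3)), 0   [&-rule on 1]
3. [](p2 -> ~p1), 0   [&-rule on 1]
4. [](p2 | ~p3), 0   [~->-rule on 2]
5. ~[][](p2 | ~p3), 0   [~->-rule on 2]
6. ~[](p2 | ~p3), 1   [~[]-rule on 5: fresh world 1, 0R1]
7. p2 -> ~p1, 1   [[]-rule on 3 via 0R1]
8. p2 | ~p3, 1   [[]-rule on 4 via 0R1]
9. ~p1, 1   [->-rule on 7 (branches; this branch)]
10. ~p3, 1   [|-rule on 8 (branches; this branch)]
11. ~(p2 | ~p3), 2   [~[]-rule on 6: fresh world 2, 1R2]
12. ~p2, 2   [~|-rule on 11]
13. p3, 2   [~|-rule on 11]
Accessibility: 0R1, 1R2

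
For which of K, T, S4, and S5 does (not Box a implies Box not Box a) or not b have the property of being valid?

S5-tableau for the negation not ((not Box a implies Box not Box a) or not b):
1. not ((not Box a implies Box not Box a) or not b), 0
2. not (not Box a implies Box not Box a), 0   [neg-or-rule on 1]
3. b, 0   [neg-or-rule on 1]
4. not Box a, 0   [neg-implies-rule on 2]
5. not Box not Box a, 0   [neg-implies-rule on 2]
6. not a, 1   [neg-Box-rule on 4: fresh world 1, 0R1]
7. Box a, 2   [neg-Box-rule on 5: fresh world 2, 0R2]
8. a, 0   [Box-rule on 7 via 2R0]
9. a, 1   [Box-rule on 7 via 2R1]
Accessibility: 0R0, 0R1, 0R2, 1R0, 1R1, 1R2, 2R0, 2R1, 2R2
Branch closes: a and not a both at 1.
Every branch closes (one shown): valid in S5.
S4-tableau for the negation not ((not Box a implies Box not Box a) or not b):
1. not ((not Box a implies Box not Box a) or not b), 0
2. not (not Box a implies Box not Box a), 0   [neg-or-rule on 1]
3. b, 0   [neg-or-rule on 1]
4. not Box a, 0   [neg-implies-rule on 2]
5. not Box not Box a, 0   [neg-implies-rule on 2]
6. not a, 1   [neg-Box-rule on 4: fresh world 1, 0R1]
7. Box a, 2   [neg-Box-rule on 5: fresh world 2, 0R2]
8. a, 2   [Box-rule on 7 via 2R2]
Accessibility: 0R0, 0R1, 0R2, 1R1, 2R2
Complete open branch: countermodel on an S4-frame, so not valid in S4, nor in K, T (the same frame is also a K-frame and a T-frame).

S5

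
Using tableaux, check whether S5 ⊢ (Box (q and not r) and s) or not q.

Not valid

Tableau for the negation not ((Box (q and not r) and s) or not q):
1. not ((Box (q and not r) and s) or not q), 0
2. not (Box (q and not r) and s), 0
3. q, 0
4. not s, 0
Accessibility: 0R0
The negation has an open branch (countermodel exists).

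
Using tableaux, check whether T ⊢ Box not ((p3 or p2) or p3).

Not valid

Tableau for the negation not Box not ((p3 or p2) or p3):
1. not Box not ((p3 or p2) or p3), u
2. (p3 or p2) or p3, v   [neg-Box-rule on 1: fresh world v, uRv]
3. p3, v   [or-rule on 2 (branches; this branch)]
Accessibility: uRu, uRv, vRv
The negation has an open branch (countermodel exists).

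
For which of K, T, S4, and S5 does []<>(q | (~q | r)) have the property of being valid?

T-tableau for the negation ~[]<>(q | (~q | r)):
1. ~[]<>(q | (~q | r)), 0
2. ~<>(q | (~q | r)), 1
3. ~(q | (~q | r)), 1
4. ~q, 1
5. ~(~q | r), 1
6. q, 1
7. ~r, 1
Accessibility: 0R0, 0R1, 1R1
Branch closes: q and ~q both at 1.
Every branch closes (one shown): valid in T, hence also in S4, S5 (every theorem of T is a theorem of S4 and S5).
K-tableau for the negation ~[]<>(q | (~q | r)):
1. ~[]<>(q | (~q | r)), 0
2. ~<>(q | (~q | r)), 1
Accessibility: 0R1
Complete open branch: countermodel on a K-frame, so not valid in K.

T, S4, S5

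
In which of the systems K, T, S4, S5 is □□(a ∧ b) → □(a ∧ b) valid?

T-tableau for the negation ¬(□□(a ∧ b) → □(a ∧ b)):
1. ¬(□□(a ∧ b) → □(a ∧ b)), w0
2. □□(a ∧ b), w0
3. ¬□(a ∧ b), w0
4. □(a ∧ b), w0
5. a ∧ b, w0
6. a, w0
7. b, w0
8. ¬(a ∧ b), w1
9. □(a ∧ b), w1
10. a ∧ b, w1
11. a, w1
12. b, w1
13. ¬b, w1
Accessibility: w0Rw0, w0Rw1, w1Rw1
Branch closes: b and ¬b both at w1.
Every branch closes (one shown): valid in T, hence also in S4, S5 (every theorem of T is a theorem of S4 and S5).
K-tableau for the negation ¬(□□(a ∧ b) → □(a ∧ b)):
1. ¬(□□(a ∧ b) → □(a ∧ b)), w0
2. □□(a ∧ b), w0
3. ¬□(a ∧ b), w0
4. ¬(a ∧ b), w1
5. □(a ∧ b), w1
6. ¬b, w1
Accessibility: w0Rw1
Complete open branch: countermodel on a K-frame, so not valid in K.

T, S4, S5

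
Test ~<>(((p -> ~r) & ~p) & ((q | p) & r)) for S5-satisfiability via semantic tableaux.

1. ~<>(((p -> ~r) & ~p) & ((q | p) & r)), w0
2. ~(((p -> ~r) & ~p) & ((q | p) & r)), w0   [~<>-rule on 1 via w0Rw0]
3. ~((q | p) & r), w0   [~&-rule on 2 (branches; this branch)]
4. ~r, w0   [~&-rule on 3 (branches; this branch)]
Accessibility: w0Rw0

Yes, satisfiable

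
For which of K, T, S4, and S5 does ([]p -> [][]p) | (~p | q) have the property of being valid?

S4-tableau for the negation ~(([]p -> [][]p) | (~p | q)):
1. ~(([]p -> [][]p) | (~p | q)), w0
2. ~([]p -> [][]p), w0
3. ~(~p | q), w0
4. []p, w0
5. ~[][]p, w0
6. p, w0
7. ~q, w0
8. ~[]p, w1
9. p, w1
10. ~p, w2
11. p, w2
Accessibility: w0Rw0, w0Rw1, w0Rw2, w1Rw1, w1Rw2, w2Rw2
Branch closes: p and ~p both at w2.
Every branch closes (one shown): valid in S4, hence also in S5 (every theorem of S4 is a theorem of S5).
T-tableau for the negation ~(([]p -> [][]p) | (~p | q)):
1. ~(([]p -> [][]p) | (~p | q)), w0
2. ~([]p -> [][]p), w0
3. ~(~p | q), w0
4. []p, w0
5. ~[][]p, w0
6. p, w0
7. ~q, w0
8. ~[]p, w1
9. p, w1
10. ~p, w2
Accessibility: w0Rw0, w0Rw1, w1Rw1, w1Rw2, w2Rw2
Complete open branch: countermodel on a T-frame, so not valid in T, nor in K (the same frame is also a K-frame).

S4, S5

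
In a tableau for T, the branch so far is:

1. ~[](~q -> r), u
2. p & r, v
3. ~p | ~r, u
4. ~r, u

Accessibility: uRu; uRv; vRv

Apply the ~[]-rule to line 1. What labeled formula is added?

a fresh world w with uRw, and ~(~q -> r) at w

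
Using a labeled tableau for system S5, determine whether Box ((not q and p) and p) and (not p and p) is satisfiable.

Unsatisfiable

1. Box ((not q and p) and p) and (not p and p), w0
2. Box ((not q and p) and p), w0   [and-rule on 1]
3. not p and p, w0   [and-rule on 1]
4. not p, w0   [and-rule on 3]
5. p, w0   [and-rule on 3]
Accessibility: w0Rw0
Branch closes: p and not p both at w0.
All branches of the tableau close; one closing branch shown above.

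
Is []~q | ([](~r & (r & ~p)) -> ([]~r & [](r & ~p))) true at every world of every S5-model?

Yes, valid

Tableau for the negation ~([]~q | ([](~r & (r & ~p)) -> ([]~r & [](r & ~p)))):
1. ~([]~q | ([](~r & (r & ~p)) -> ([]~r & [](r & ~p)))), u
2. ~[]~q, u
3. ~([](~r & (r & ~p)) -> ([]~r & [](r & ~p))), u
4. [](~r & (r & ~p)), u
5. ~([]~r & [](r & ~p)), u
6. ~r & (r & ~p), u
7. ~r, u
8. r & ~p, u
9. r, u
10. ~p, u
Accessibility: uRu
Branch closes: r and ~r both at u.
Every branch of the negation's tableau closes; the branch above is one of them.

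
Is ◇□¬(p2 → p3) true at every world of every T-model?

Tableau for the negation ¬◇□¬(p2 → p3):
1. ¬◇□¬(p2 → p3), 0
2. ¬□¬(p2 → p3), 0
3. p2 → p3, 1
4. ¬□¬(p2 → p3), 1
5. p3, 1
6. p2 → p3, 2
7. p3, 2
Accessibility: 0R0, 0R1, 1R1, 1R2, 2R2
The negation has an open branch (countermodel exists).

Invalid (countermodel exists)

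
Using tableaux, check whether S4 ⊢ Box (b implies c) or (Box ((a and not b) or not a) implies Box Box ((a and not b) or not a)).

Valid

Tableau for the negation not (Box (b implies c) or (Box ((a and not b) or not a) implies Box Box ((a and not b) or not a))):
1. not (Box (b implies c) or (Box ((a and not b) or not a) implies Box Box ((a and not b) or not a))), 0
2. not Box (b implies c), 0   [neg-or-rule on 1]
3. not (Box ((a and not b) or not a) implies Box Box ((a and not b) or not a)), 0   [neg-or-rule on 1]
4. Box ((a and not b) or not a), 0   [neg-implies-rule on 3]
5. not Box Box ((a and not b) or not a), 0   [neg-implies-rule on 3]
6. (a and not b) or not a, 0   [Box-rule on 4 via 0R0]
7. a and not b, 0   [or-rule on 6 (branches; this branch)]
8. a, 0   [and-rule on 7]
9. not b, 0   [and-rule on 7]
10. not (b implies c), 1   [neg-Box-rule on 2: fresh world 1, 0R1]
11. b, 1   [neg-implies-rule on 10]
12. not c, 1   [neg-implies-rule on 10]
13. (a and not b) or not a, 1   [Box-rule on 4 via 0R1]
14. not a, 1   [or-rule on 13 (branches; this branch)]
15. not Box ((a and not b) or not a), 2   [neg-Box-rule on 5: fresh world 2, 0R2]
16. (a and not b) or not a, 2   [Box-rule on 4 via 0R2]
17. a and not b, 2   [or-rule on 16 (branches; this branch)]
18. a, 2   [and-rule on 17]
19. not b, 2   [and-rule on 17]
20. not ((a and not b) or not a), 3   [neg-Box-rule on 15: fresh world 3, 2R3]
21. not (a and not b), 3   [neg-or-rule on 20]
22. a, 3   [neg-or-rule on 20]
23. (a and not b) or not a, 3   [Box-rule on 4 via 0R3]
24. b, 3   [neg-and-rule on 21 (branches; this branch)]
25. a and not b, 3   [or-rule on 23 (branches; this branch)]
26. not b, 3   [and-rule on 25]
Accessibility: 0R0, 0R1, 0R2, 0R3, 1R1, 2R2, 2R3, 3R3
Branch closes: b and not b both at 3.
All branches of the negation close; one closing branch shown above.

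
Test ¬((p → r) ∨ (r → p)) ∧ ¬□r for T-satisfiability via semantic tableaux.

No, unsatisfiable

1. ¬((p → r) ∨ (r → p)) ∧ ¬□r, 0
2. ¬((p → r) ∨ (r → p)), 0
3. ¬□r, 0
4. ¬(p → r), 0
5. ¬(r → p), 0
6. p, 0
7. ¬r, 0
8. r, 0
9. ¬p, 0
Accessibility: 0R0
Branch closes: r and ¬r both at 0.
(One branch shown.) All branches close.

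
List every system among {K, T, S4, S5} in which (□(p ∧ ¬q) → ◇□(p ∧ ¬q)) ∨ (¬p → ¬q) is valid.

T, S4, S5

T-tableau for the negation ¬((□(p ∧ ¬q) → ◇□(p ∧ ¬q)) ∨ (¬p → ¬q)):
1. ¬((□(p ∧ ¬q) → ◇□(p ∧ ¬q)) ∨ (¬p → ¬q)), u
2. ¬(□(p ∧ ¬q) → ◇□(p ∧ ¬q)), u
3. ¬(¬p → ¬q), u
4. □(p ∧ ¬q), u
5. ¬◇□(p ∧ ¬q), u
6. ¬p, u
7. q, u
8. p ∧ ¬q, u
9. p, u
10. ¬q, u
Accessibility: uRu
Branch closes: p and ¬p both at u.
Every branch closes (one shown): valid in T, hence also in S4, S5 (every theorem of T is a theorem of S4 and S5).
K-tableau for the negation ¬((□(p ∧ ¬q) → ◇□(p ∧ ¬q)) ∨ (¬p → ¬q)):
1. ¬((□(p ∧ ¬q) → ◇□(p ∧ ¬q)) ∨ (¬p → ¬q)), u
2. ¬(□(p ∧ ¬q) → ◇□(p ∧ ¬q)), u
3. ¬(¬p → ¬q), u
4. □(p ∧ ¬q), u
5. ¬◇□(p ∧ ¬q), u
6. ¬p, u
7. q, u
Complete open branch: countermodel on a K-frame, so not valid in K.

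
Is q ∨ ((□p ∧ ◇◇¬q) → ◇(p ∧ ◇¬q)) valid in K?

Valid

Tableau for the negation ¬(q ∨ ((□p ∧ ◇◇¬q) → ◇(p ∧ ◇¬q))):
1. ¬(q ∨ ((□p ∧ ◇◇¬q) → ◇(p ∧ ◇¬q))), 0
2. ¬q, 0   [¬∨-rule on 1]
3. ¬((□p ∧ ◇◇¬q) → ◇(p ∧ ◇¬q)), 0   [¬∨-rule on 1]
4. □p ∧ ◇◇¬q, 0   [¬→-rule on 3]
5. ¬◇(p ∧ ◇¬q), 0   [¬→-rule on 3]
6. □p, 0   [∧-rule on 4]
7. ◇◇¬q, 0   [∧-rule on 4]
8. ◇¬q, 1   [◇-rule on 7: fresh world 1, 0R1]
9. ¬(p ∧ ◇¬q), 1   [¬◇-rule on 5 via 0R1]
10. p, 1   [□-rule on 6 via 0R1]
11. ¬◇¬q, 1   [¬∧-rule on 9 (branches; this branch)]
12. ¬q, 2   [◇-rule on 8: fresh world 2, 1R2]
13. q, 2   [¬◇-rule on 11 via 1R2]
Accessibility: 0R1, 1R2
Branch closes: q and ¬q both at 2.
All branches of the negation close; one closing branch shown above.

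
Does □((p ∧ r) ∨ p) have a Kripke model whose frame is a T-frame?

1. □((p ∧ r) ∨ p), u
2. (p ∧ r) ∨ p, u
3. p, u
Accessibility: uRu

Satisfiable (open branch found)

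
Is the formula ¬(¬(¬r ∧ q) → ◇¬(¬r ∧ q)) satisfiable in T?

1. ¬(¬(¬r ∧ q) → ◇¬(¬r ∧ q)), w0
2. ¬(¬r ∧ q), w0   [¬→-rule on 1]
3. ¬◇¬(¬r ∧ q), w0   [¬→-rule on 1]
4. ¬r ∧ q, w0   [¬◇-rule on 3 via w0Rw0]
5. ¬r, w0   [∧-rule on 4]
6. q, w0   [∧-rule on 4]
7. ¬q, w0   [¬∧-rule on 2 (branches; this branch)]
Accessibility: w0Rw0
Branch closes: q and ¬q both at w0.
(One branch shown.) All branches close.

No, unsatisfiable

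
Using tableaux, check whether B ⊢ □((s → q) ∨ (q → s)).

Tableau for the negation ¬□((s → q) ∨ (q → s)):
1. ¬□((s → q) ∨ (q → s)), 0
2. ¬((s → q) ∨ (q → s)), 1
3. ¬(s → q), 1
4. ¬(q → s), 1
5. s, 1
6. ¬q, 1
7. q, 1
8. ¬s, 1
Accessibility: 0R0, 0R1, 1R0, 1R1
Branch closes: q and ¬q both at 1.
All branches of the negation close; one closing branch shown above.

Valid in B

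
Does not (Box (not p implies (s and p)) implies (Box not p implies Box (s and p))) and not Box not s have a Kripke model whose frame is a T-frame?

1. not (Box (not p implies (s and p)) implies (Box not p implies Box (s and p))) and not Box not s, w0
2. not (Box (not p implies (s and p)) implies (Box not p implies Box (s and p))), w0   [and-rule on 1]
3. not Box not s, w0   [and-rule on 1]
4. Box (not p implies (s and p)), w0   [neg-implies-rule on 2]
5. not (Box not p implies Box (s and p)), w0   [neg-implies-rule on 2]
6. Box not p, w0   [neg-implies-rule on 5]
7. not Box (s and p), w0   [neg-implies-rule on 5]
8. not p implies (s and p), w0   [Box-rule on 4 via w0Rw0]
9. not p, w0   [Box-rule on 6 via w0Rw0]
10. s and p, w0   [implies-rule on 8 (branches; this branch)]
11. s, w0   [and-rule on 10]
12. p, w0   [and-rule on 10]
Accessibility: w0Rw0
Branch closes: p and not p both at w0.
Every branch closes; the branch above is one of them.

Unsatisfiable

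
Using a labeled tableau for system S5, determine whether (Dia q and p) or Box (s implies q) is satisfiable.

1. (Dia q and p) or Box (s implies q), w0
2. Box (s implies q), w0   [or-rule on 1 (branches; this branch)]
3. s implies q, w0   [Box-rule on 2 via w0Rw0]
4. q, w0   [implies-rule on 3 (branches; this branch)]
Accessibility: w0Rw0

Satisfiable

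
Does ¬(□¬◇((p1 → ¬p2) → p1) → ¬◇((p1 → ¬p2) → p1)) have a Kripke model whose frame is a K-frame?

1. ¬(□¬◇((p1 → ¬p2) → p1) → ¬◇((p1 → ¬p2) → p1)), w0
2. □¬◇((p1 → ¬p2) → p1), w0   [¬→-rule on 1]
3. ◇((p1 → ¬p2) → p1), w0   [¬→-rule on 1]
4. (p1 → ¬p2) → p1, w1   [◇-rule on 3: fresh world w1, w0Rw1]
5. ¬◇((p1 → ¬p2) → p1), w1   [□-rule on 2 via w0Rw1]
6. p1, w1   [→-rule on 4 (branches; this branch)]
Accessibility: w0Rw1

Satisfiable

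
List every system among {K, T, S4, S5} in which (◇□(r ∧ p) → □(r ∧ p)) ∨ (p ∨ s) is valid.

S5

S5-tableau for the negation ¬((◇□(r ∧ p) → □(r ∧ p)) ∨ (p ∨ s)):
1. ¬((◇□(r ∧ p) → □(r ∧ p)) ∨ (p ∨ s)), w0
2. ¬(◇□(r ∧ p) → □(r ∧ p)), w0
3. ¬(p ∨ s), w0
4. ◇□(r ∧ p), w0
5. ¬□(r ∧ p), w0
6. ¬p, w0
7. ¬s, w0
8. □(r ∧ p), w1
9. r ∧ p, w0
10. r, w0
11. p, w0
Accessibility: w0Rw0, w0Rw1, w1Rw0, w1Rw1
Branch closes: p and ¬p both at w0.
Every branch closes (one shown): valid in S5.
S4-tableau for the negation ¬((◇□(r ∧ p) → □(r ∧ p)) ∨ (p ∨ s)):
1. ¬((◇□(r ∧ p) → □(r ∧ p)) ∨ (p ∨ s)), w0
2. ¬(◇□(r ∧ p) → □(r ∧ p)), w0
3. ¬(p ∨ s), w0
4. ◇□(r ∧ p), w0
5. ¬□(r ∧ p), w0
6. ¬p, w0
7. ¬s, w0
8. □(r ∧ p), w1
9. r ∧ p, w1
10. r, w1
11. p, w1
12. ¬(r ∧ p), w2
13. ¬p, w2
Accessibility: w0Rw0, w0Rw1, w0Rw2, w1Rw1, w2Rw2
Complete open branch: countermodel on an S4-frame, so not valid in S4, nor in K, T (the same frame is also a K-frame and a T-frame).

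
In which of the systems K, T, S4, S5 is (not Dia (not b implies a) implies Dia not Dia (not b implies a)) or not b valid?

T, S4, S5

K-tableau for the negation not ((not Dia (not b implies a) implies Dia not Dia (not b implies a)) or not b):
1. not ((not Dia (not b implies a) implies Dia not Dia (not b implies a)) or not b), w0
2. not (not Dia (not b implies a) implies Dia not Dia (not b implies a)), w0
3. b, w0
4. not Dia (not b implies a), w0
5. not Dia not Dia (not b implies a), w0
Complete open branch: countermodel on a K-frame, so not valid in K.
T-tableau for the negation not ((not Dia (not b implies a) implies Dia not Dia (not b implies a)) or not b):
1. not ((not Dia (not b implies a) implies Dia not Dia (not b implies a)) or not b), w0
2. not (not Dia (not b implies a) implies Dia not Dia (not b implies a)), w0
3. b, w0
4. not Dia (not b implies a), w0
5. not Dia not Dia (not b implies a), w0
6. not (not b implies a), w0
7. not b, w0
8. not a, w0
Accessibility: w0Rw0
Branch closes: b and not b both at w0.
Every branch closes (one shown): valid in T, hence also in S4, S5 (every theorem of T is a theorem of S4 and S5).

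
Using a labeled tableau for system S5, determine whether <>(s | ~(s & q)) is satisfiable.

Yes, satisfiable

1. <>(s | ~(s & q)), 0
2. s | ~(s & q), 1
3. ~(s & q), 1
4. ~q, 1
Accessibility: 0R0, 0R1, 1R0, 1R1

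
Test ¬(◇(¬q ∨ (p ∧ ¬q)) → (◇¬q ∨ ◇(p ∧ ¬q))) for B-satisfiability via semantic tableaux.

1. ¬(◇(¬q ∨ (p ∧ ¬q)) → (◇¬q ∨ ◇(p ∧ ¬q))), w0
2. ◇(¬q ∨ (p ∧ ¬q)), w0   [¬→-rule on 1]
3. ¬(◇¬q ∨ ◇(p ∧ ¬q)), w0   [¬→-rule on 1]
4. ¬◇¬q, w0   [¬∨-rule on 3]
5. ¬◇(p ∧ ¬q), w0   [¬∨-rule on 3]
6. q, w0   [¬◇-rule on 4 via w0Rw0]
7. ¬(p ∧ ¬q), w0   [¬◇-rule on 5 via w0Rw0]
8. ¬q ∨ (p ∧ ¬q), w1   [◇-rule on 2: fresh world w1, w0Rw1]
9. q, w1   [¬◇-rule on 4 via w0Rw1]
10. ¬(p ∧ ¬q), w1   [¬◇-rule on 5 via w0Rw1]
11. p ∧ ¬q, w1   [∨-rule on 8 (branches; this branch)]
12. p, w1   [∧-rule on 11]
13. ¬q, w1   [∧-rule on 11]
Accessibility: w0Rw0, w0Rw1, w1Rw0, w1Rw1
Branch closes: q and ¬q both at w1.
Every branch closes; the branch above is one of them.

Unsatisfiable (every branch closes)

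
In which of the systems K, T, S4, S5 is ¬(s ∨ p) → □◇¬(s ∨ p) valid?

S5

S5-tableau for the negation ¬(¬(s ∨ p) → □◇¬(s ∨ p)):
1. ¬(¬(s ∨ p) → □◇¬(s ∨ p)), 0
2. ¬(s ∨ p), 0   [¬→-rule on 1]
3. ¬□◇¬(s ∨ p), 0   [¬→-rule on 1]
4. ¬s, 0   [¬∨-rule on 2]
5. ¬p, 0   [¬∨-rule on 2]
6. ¬◇¬(s ∨ p), 1   [¬□-rule on 3: fresh world 1, 0R1]
7. s ∨ p, 0   [¬◇-rule on 6 via 1R0]
8. s ∨ p, 1   [¬◇-rule on 6 via 1R1]
9. p, 0   [∨-rule on 7 (branches; this branch)]
Accessibility: 0R0, 0R1, 1R0, 1R1
Branch closes: p and ¬p both at 0.
Every branch closes (one shown): valid in S5.
S4-tableau for the negation ¬(¬(s ∨ p) → □◇¬(s ∨ p)):
1. ¬(¬(s ∨ p) → □◇¬(s ∨ p)), 0
2. ¬(s ∨ p), 0   [¬→-rule on 1]
3. ¬□◇¬(s ∨ p), 0   [¬→-rule on 1]
4. ¬s, 0   [¬∨-rule on 2]
5. ¬p, 0   [¬∨-rule on 2]
6. ¬◇¬(s ∨ p), 1   [¬□-rule on 3: fresh world 1, 0R1]
7. s ∨ p, 1   [¬◇-rule on 6 via 1R1]
8. p, 1   [∨-rule on 7 (branches; this branch)]
Accessibility: 0R0, 0R1, 1R1
Complete open branch: countermodel on an S4-frame, so not valid in S4, nor in K, T (the same frame is also a K-frame and a T-frame).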